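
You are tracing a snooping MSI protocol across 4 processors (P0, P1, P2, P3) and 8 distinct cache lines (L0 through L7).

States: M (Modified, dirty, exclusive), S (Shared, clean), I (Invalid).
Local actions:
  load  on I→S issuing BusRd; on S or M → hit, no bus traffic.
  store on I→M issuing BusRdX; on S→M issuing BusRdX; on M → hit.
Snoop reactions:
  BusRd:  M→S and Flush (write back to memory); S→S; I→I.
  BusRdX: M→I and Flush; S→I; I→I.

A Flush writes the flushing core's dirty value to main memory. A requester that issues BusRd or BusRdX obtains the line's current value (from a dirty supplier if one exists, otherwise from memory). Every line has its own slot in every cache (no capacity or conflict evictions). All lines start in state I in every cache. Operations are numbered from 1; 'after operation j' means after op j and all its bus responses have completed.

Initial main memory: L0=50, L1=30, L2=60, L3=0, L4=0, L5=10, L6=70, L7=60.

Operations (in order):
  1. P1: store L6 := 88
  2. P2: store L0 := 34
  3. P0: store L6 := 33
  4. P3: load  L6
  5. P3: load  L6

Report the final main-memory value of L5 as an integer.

memory[L5] = 10

1. P1: store L6 := 88  bus=[BusRdX]  L6: P0=I P1=M P2=I P3=I  mem[L6]=70
2. P2: store L0 := 34  bus=[BusRdX]  L0: P0=I P1=I P2=M P3=I  mem[L0]=50
3. P0: store L6 := 33  bus=[BusRdX,Flush]  L6: P0=M P1=I P2=I P3=I  mem[L6]=88
4. P3: load  L6  bus=[BusRd,Flush]  L6: P0=S P1=I P2=I P3=S  mem[L6]=33
5. P3: load  L6  bus=[-]  L6: P0=S P1=I P2=I P3=S  mem[L6]=33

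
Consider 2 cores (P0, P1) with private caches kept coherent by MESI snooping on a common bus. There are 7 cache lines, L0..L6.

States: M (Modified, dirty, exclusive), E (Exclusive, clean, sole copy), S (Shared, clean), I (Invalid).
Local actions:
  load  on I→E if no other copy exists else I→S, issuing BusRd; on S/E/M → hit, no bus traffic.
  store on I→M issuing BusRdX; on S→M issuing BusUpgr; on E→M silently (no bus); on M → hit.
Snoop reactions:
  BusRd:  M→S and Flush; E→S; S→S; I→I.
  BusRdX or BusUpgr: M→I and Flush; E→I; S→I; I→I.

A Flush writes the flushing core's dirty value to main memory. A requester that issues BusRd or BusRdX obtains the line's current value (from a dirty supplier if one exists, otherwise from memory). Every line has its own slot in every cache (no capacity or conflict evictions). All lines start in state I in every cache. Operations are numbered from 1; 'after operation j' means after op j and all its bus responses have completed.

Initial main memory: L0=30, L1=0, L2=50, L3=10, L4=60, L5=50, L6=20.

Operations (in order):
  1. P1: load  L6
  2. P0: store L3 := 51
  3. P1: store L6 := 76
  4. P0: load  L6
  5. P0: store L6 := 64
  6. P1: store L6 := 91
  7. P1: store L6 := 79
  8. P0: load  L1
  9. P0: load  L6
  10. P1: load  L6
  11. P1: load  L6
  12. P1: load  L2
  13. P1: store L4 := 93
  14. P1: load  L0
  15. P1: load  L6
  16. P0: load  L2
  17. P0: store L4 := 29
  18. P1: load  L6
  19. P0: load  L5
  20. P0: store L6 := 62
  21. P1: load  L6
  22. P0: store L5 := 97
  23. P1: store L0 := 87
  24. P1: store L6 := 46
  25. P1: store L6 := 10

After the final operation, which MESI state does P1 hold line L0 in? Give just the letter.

  op1 P1: load  L6 → I/E on L6; bus BusRd; mem=20
  op2 P0: store L3 := 51 → M/I on L3; bus BusRdX; mem=10
  op3 P1: store L6 := 76 → I/M on L6; bus (none); mem=20
  op4 P0: load  L6 → S/S on L6; bus BusRd Flush; mem=76
  op5 P0: store L6 := 64 → M/I on L6; bus BusUpgr; mem=76
  op6 P1: store L6 := 91 → I/M on L6; bus BusRdX Flush; mem=64
  op7 P1: store L6 := 79 → I/M on L6; bus (none); mem=64
  op8 P0: load  L1 → E/I on L1; bus BusRd; mem=0
  op9 P0: load  L6 → S/S on L6; bus BusRd Flush; mem=79
  op10 P1: load  L6 → S/S on L6; bus (none); mem=79
  op11 P1: load  L6 → S/S on L6; bus (none); mem=79
  op12 P1: load  L2 → I/E on L2; bus BusRd; mem=50
  op13 P1: store L4 := 93 → I/M on L4; bus BusRdX; mem=60
  op14 P1: load  L0 → I/E on L0; bus BusRd; mem=30
  op15 P1: load  L6 → S/S on L6; bus (none); mem=79
  op16 P0: load  L2 → S/S on L2; bus BusRd; mem=50
  op17 P0: store L4 := 29 → M/I on L4; bus BusRdX Flush; mem=93
  op18 P1: load  L6 → S/S on L6; bus (none); mem=79
  op19 P0: load  L5 → E/I on L5; bus BusRd; mem=50
  op20 P0: store L6 := 62 → M/I on L6; bus BusUpgr; mem=79
  op21 P1: load  L6 → S/S on L6; bus BusRd Flush; mem=62
  op22 P0: store L5 := 97 → M/I on L5; bus (none); mem=50
  op23 P1: store L0 := 87 → I/M on L0; bus (none); mem=30
  op24 P1: store L6 := 46 → I/M on L6; bus BusUpgr; mem=62
  op25 P1: store L6 := 10 → I/M on L6; bus (none); mem=62

state = M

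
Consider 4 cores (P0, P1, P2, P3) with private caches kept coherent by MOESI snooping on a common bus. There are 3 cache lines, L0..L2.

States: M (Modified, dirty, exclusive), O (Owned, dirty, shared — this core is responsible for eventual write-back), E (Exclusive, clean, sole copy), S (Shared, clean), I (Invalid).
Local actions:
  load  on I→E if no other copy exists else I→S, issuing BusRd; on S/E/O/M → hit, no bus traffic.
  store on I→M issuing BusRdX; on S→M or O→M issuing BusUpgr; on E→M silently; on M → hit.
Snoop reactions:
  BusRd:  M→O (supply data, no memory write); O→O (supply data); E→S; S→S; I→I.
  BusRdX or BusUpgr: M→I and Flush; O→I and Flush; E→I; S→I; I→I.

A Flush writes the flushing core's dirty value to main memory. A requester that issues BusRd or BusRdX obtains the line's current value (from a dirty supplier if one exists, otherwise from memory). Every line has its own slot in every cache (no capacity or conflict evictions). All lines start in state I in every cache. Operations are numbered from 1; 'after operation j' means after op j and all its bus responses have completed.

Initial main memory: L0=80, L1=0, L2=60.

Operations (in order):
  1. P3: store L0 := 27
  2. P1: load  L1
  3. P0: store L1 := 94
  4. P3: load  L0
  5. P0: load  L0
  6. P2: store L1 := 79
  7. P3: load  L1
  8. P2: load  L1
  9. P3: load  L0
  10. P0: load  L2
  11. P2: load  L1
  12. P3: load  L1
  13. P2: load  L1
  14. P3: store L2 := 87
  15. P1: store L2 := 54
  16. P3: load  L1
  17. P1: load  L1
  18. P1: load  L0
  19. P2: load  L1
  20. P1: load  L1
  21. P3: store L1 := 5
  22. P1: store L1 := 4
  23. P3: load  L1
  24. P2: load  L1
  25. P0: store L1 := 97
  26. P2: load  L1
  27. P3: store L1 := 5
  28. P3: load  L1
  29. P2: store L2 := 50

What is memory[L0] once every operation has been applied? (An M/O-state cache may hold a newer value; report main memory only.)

1. P3: store L0 := 27  bus=[BusRdX]  L0: P0=I P1=I P2=I P3=M  mem[L0]=80
2. P1: load  L1  bus=[BusRd]  L1: P0=I P1=E P2=I P3=I  mem[L1]=0
3. P0: store L1 := 94  bus=[BusRdX]  L1: P0=M P1=I P2=I P3=I  mem[L1]=0
4. P3: load  L0  bus=[-]  L0: P0=I P1=I P2=I P3=M  mem[L0]=80
5. P0: load  L0  bus=[BusRd]  L0: P0=S P1=I P2=I P3=O  mem[L0]=80
6. P2: store L1 := 79  bus=[BusRdX,Flush]  L1: P0=I P1=I P2=M P3=I  mem[L1]=94
7. P3: load  L1  bus=[BusRd]  L1: P0=I P1=I P2=O P3=S  mem[L1]=94
8. P2: load  L1  bus=[-]  L1: P0=I P1=I P2=O P3=S  mem[L1]=94
9. P3: load  L0  bus=[-]  L0: P0=S P1=I P2=I P3=O  mem[L0]=80
10. P0: load  L2  bus=[BusRd]  L2: P0=E P1=I P2=I P3=I  mem[L2]=60
11. P2: load  L1  bus=[-]  L1: P0=I P1=I P2=O P3=S  mem[L1]=94
12. P3: load  L1  bus=[-]  L1: P0=I P1=I P2=O P3=S  mem[L1]=94
13. P2: load  L1  bus=[-]  L1: P0=I P1=I P2=O P3=S  mem[L1]=94
14. P3: store L2 := 87  bus=[BusRdX]  L2: P0=I P1=I P2=I P3=M  mem[L2]=60
15. P1: store L2 := 54  bus=[BusRdX,Flush]  L2: P0=I P1=M P2=I P3=I  mem[L2]=87
16. P3: load  L1  bus=[-]  L1: P0=I P1=I P2=O P3=S  mem[L1]=94
17. P1: load  L1  bus=[BusRd]  L1: P0=I P1=S P2=O P3=S  mem[L1]=94
18. P1: load  L0  bus=[BusRd]  L0: P0=S P1=S P2=I P3=O  mem[L0]=80
19. P2: load  L1  bus=[-]  L1: P0=I P1=S P2=O P3=S  mem[L1]=94
20. P1: load  L1  bus=[-]  L1: P0=I P1=S P2=O P3=S  mem[L1]=94
21. P3: store L1 := 5  bus=[BusUpgr,Flush]  L1: P0=I P1=I P2=I P3=M  mem[L1]=79
22. P1: store L1 := 4  bus=[BusRdX,Flush]  L1: P0=I P1=M P2=I P3=I  mem[L1]=5
23. P3: load  L1  bus=[BusRd]  L1: P0=I P1=O P2=I P3=S  mem[L1]=5
24. P2: load  L1  bus=[BusRd]  L1: P0=I P1=O P2=S P3=S  mem[L1]=5
25. P0: store L1 := 97  bus=[BusRdX,Flush]  L1: P0=M P1=I P2=I P3=I  mem[L1]=4
26. P2: load  L1  bus=[BusRd]  L1: P0=O P1=I P2=S P3=I  mem[L1]=4
27. P3: store L1 := 5  bus=[BusRdX,Flush]  L1: P0=I P1=I P2=I P3=M  mem[L1]=97
28. P3: load  L1  bus=[-]  L1: P0=I P1=I P2=I P3=M  mem[L1]=97
29. P2: store L2 := 50  bus=[BusRdX,Flush]  L2: P0=I P1=I P2=M P3=I  mem[L2]=54

memory[L0] = 80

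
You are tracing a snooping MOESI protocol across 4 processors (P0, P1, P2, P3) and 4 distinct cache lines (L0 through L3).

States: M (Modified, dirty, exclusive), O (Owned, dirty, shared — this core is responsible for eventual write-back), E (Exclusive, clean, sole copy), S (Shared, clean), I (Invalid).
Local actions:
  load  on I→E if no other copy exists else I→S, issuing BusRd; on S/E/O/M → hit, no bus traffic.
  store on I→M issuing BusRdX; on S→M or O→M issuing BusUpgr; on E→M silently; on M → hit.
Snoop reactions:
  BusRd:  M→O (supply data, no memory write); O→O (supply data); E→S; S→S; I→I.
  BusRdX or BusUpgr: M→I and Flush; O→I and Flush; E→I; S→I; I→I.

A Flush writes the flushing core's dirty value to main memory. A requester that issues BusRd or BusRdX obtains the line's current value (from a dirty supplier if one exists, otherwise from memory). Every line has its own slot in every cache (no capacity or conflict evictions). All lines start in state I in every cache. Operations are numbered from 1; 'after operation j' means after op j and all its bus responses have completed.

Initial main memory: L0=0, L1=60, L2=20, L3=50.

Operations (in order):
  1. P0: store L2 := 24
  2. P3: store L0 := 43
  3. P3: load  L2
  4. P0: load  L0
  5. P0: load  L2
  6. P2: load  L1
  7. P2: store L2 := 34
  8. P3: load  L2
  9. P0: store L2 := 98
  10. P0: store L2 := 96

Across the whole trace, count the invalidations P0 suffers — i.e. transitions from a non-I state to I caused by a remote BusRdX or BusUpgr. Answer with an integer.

invalidations = 1

[1] P0: store L2 := 24 | P0:M(24), P1:I, P2:I, P3:I | bus: BusRdX
[2] P3: store L0 := 43 | P0:I, P1:I, P2:I, P3:M(43) | bus: BusRdX
[3] P3: load  L2 | P0:O(24), P1:I, P2:I, P3:S(24) | bus: BusRd
[4] P0: load  L0 | P0:S(43), P1:I, P2:I, P3:O(43) | bus: BusRd
[5] P0: load  L2 | P0:O(24), P1:I, P2:I, P3:S(24) | bus: none
[6] P2: load  L1 | P0:I, P1:I, P2:E(60), P3:I | bus: BusRd
[7] P2: store L2 := 34 | P0:I, P1:I, P2:M(34), P3:I | bus: BusRdX,Flush
[8] P3: load  L2 | P0:I, P1:I, P2:O(34), P3:S(34) | bus: BusRd
[9] P0: store L2 := 98 | P0:M(98), P1:I, P2:I, P3:I | bus: BusRdX,Flush
[10] P0: store L2 := 96 | P0:M(96), P1:I, P2:I, P3:I | bus: none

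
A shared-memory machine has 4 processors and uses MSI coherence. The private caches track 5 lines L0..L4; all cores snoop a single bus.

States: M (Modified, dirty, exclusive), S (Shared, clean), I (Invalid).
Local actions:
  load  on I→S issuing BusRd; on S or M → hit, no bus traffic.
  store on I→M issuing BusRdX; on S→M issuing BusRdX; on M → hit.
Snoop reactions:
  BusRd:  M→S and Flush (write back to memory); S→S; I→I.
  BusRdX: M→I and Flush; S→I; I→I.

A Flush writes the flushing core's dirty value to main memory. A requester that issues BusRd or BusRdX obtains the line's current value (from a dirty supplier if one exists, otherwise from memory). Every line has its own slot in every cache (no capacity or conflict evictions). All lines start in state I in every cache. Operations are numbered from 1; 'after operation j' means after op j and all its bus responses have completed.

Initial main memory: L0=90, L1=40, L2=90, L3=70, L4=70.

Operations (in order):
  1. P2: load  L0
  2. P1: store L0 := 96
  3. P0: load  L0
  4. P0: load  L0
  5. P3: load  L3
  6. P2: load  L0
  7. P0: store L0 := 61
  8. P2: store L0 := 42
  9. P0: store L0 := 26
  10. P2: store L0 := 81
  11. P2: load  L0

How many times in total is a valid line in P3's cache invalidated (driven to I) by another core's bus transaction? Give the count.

[1] P2: load  L0 | P0:I, P1:I, P2:S(90), P3:I | bus: BusRd
[2] P1: store L0 := 96 | P0:I, P1:M(96), P2:I, P3:I | bus: BusRdX
[3] P0: load  L0 | P0:S(96), P1:S(96), P2:I, P3:I | bus: BusRd,Flush
[4] P0: load  L0 | P0:S(96), P1:S(96), P2:I, P3:I | bus: none
[5] P3: load  L3 | P0:I, P1:I, P2:I, P3:S(70) | bus: BusRd
[6] P2: load  L0 | P0:S(96), P1:S(96), P2:S(96), P3:I | bus: BusRd
[7] P0: store L0 := 61 | P0:M(61), P1:I, P2:I, P3:I | bus: BusRdX
[8] P2: store L0 := 42 | P0:I, P1:I, P2:M(42), P3:I | bus: BusRdX,Flush
[9] P0: store L0 := 26 | P0:M(26), P1:I, P2:I, P3:I | bus: BusRdX,Flush
[10] P2: store L0 := 81 | P0:I, P1:I, P2:M(81), P3:I | bus: BusRdX,Flush
[11] P2: load  L0 | P0:I, P1:I, P2:M(81), P3:I | bus: none

invalidations = 0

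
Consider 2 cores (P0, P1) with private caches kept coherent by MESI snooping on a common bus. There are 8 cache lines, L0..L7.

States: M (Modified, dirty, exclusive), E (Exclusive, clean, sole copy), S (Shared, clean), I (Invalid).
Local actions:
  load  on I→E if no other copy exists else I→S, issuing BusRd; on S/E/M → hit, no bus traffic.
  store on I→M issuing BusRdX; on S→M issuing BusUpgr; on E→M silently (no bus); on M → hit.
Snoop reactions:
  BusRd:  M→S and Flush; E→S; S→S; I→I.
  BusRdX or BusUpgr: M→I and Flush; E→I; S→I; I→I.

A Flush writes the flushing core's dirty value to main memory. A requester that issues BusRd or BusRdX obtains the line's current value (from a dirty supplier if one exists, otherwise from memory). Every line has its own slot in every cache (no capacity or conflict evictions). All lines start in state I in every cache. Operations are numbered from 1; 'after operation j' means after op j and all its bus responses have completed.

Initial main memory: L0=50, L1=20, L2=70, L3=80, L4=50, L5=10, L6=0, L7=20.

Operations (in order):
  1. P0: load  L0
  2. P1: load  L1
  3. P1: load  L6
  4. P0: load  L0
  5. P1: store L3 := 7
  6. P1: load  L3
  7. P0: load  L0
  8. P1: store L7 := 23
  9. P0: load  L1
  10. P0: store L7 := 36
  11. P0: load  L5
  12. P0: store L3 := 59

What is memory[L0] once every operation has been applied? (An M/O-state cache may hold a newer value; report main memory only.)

memory[L0] = 50

[1] P0: load  L0 | P0:E(50), P1:I | bus: BusRd
[2] P1: load  L1 | P0:I, P1:E(20) | bus: BusRd
[3] P1: load  L6 | P0:I, P1:E(0) | bus: BusRd
[4] P0: load  L0 | P0:E(50), P1:I | bus: none
[5] P1: store L3 := 7 | P0:I, P1:M(7) | bus: BusRdX
[6] P1: load  L3 | P0:I, P1:M(7) | bus: none
[7] P0: load  L0 | P0:E(50), P1:I | bus: none
[8] P1: store L7 := 23 | P0:I, P1:M(23) | bus: BusRdX
[9] P0: load  L1 | P0:S(20), P1:S(20) | bus: BusRd
[10] P0: store L7 := 36 | P0:M(36), P1:I | bus: BusRdX,Flush
[11] P0: load  L5 | P0:E(10), P1:I | bus: BusRd
[12] P0: store L3 := 59 | P0:M(59), P1:I | bus: BusRdX,Flush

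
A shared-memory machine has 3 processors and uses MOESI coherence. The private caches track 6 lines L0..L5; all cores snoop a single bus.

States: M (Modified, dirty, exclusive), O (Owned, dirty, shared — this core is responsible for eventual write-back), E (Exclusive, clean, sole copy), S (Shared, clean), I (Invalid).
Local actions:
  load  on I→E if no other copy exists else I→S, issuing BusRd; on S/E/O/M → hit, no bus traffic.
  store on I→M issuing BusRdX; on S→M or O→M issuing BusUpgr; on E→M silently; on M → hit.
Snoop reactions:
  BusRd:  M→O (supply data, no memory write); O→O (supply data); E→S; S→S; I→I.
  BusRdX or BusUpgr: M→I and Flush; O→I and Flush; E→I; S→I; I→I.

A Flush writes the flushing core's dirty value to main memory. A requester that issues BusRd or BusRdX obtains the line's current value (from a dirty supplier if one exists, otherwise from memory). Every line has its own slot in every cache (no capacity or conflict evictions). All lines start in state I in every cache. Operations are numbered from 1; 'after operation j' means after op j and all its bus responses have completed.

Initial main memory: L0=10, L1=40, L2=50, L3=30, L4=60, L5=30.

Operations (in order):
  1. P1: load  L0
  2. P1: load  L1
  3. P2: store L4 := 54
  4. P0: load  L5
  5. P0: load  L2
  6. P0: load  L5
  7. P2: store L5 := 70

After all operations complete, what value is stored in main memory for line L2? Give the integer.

1. P1: load  L0  bus=[BusRd]  L0: P0=I P1=E P2=I  mem[L0]=10
2. P1: load  L1  bus=[BusRd]  L1: P0=I P1=E P2=I  mem[L1]=40
3. P2: store L4 := 54  bus=[BusRdX]  L4: P0=I P1=I P2=M  mem[L4]=60
4. P0: load  L5  bus=[BusRd]  L5: P0=E P1=I P2=I  mem[L5]=30
5. P0: load  L2  bus=[BusRd]  L2: P0=E P1=I P2=I  mem[L2]=50
6. P0: load  L5  bus=[-]  L5: P0=E P1=I P2=I  mem[L5]=30
7. P2: store L5 := 70  bus=[BusRdX]  L5: P0=I P1=I P2=M  mem[L5]=30

memory[L2] = 50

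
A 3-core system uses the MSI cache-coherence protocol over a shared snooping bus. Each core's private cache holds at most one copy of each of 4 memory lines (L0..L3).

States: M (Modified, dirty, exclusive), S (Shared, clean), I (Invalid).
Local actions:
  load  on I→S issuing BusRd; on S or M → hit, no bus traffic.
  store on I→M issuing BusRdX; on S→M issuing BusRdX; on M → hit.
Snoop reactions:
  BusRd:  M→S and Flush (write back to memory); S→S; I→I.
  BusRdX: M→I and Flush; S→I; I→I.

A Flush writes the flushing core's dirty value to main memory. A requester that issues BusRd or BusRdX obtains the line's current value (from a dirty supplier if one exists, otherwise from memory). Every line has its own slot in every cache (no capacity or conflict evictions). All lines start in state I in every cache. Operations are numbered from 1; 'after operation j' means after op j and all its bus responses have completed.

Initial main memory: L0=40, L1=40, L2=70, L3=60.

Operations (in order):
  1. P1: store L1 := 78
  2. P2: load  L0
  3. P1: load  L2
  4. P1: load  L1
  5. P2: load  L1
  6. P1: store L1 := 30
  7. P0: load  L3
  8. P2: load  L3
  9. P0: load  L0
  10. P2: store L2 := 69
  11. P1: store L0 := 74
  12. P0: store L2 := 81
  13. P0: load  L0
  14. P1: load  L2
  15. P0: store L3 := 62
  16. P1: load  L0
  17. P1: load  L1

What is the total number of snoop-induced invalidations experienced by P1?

1. P1: store L1 := 78  bus=[BusRdX]  L1: P0=I P1=M P2=I  mem[L1]=40
2. P2: load  L0  bus=[BusRd]  L0: P0=I P1=I P2=S  mem[L0]=40
3. P1: load  L2  bus=[BusRd]  L2: P0=I P1=S P2=I  mem[L2]=70
4. P1: load  L1  bus=[-]  L1: P0=I P1=M P2=I  mem[L1]=40
5. P2: load  L1  bus=[BusRd,Flush]  L1: P0=I P1=S P2=S  mem[L1]=78
6. P1: store L1 := 30  bus=[BusRdX]  L1: P0=I P1=M P2=I  mem[L1]=78
7. P0: load  L3  bus=[BusRd]  L3: P0=S P1=I P2=I  mem[L3]=60
8. P2: load  L3  bus=[BusRd]  L3: P0=S P1=I P2=S  mem[L3]=60
9. P0: load  L0  bus=[BusRd]  L0: P0=S P1=I P2=S  mem[L0]=40
10. P2: store L2 := 69  bus=[BusRdX]  L2: P0=I P1=I P2=M  mem[L2]=70
11. P1: store L0 := 74  bus=[BusRdX]  L0: P0=I P1=M P2=I  mem[L0]=40
12. P0: store L2 := 81  bus=[BusRdX,Flush]  L2: P0=M P1=I P2=I  mem[L2]=69
13. P0: load  L0  bus=[BusRd,Flush]  L0: P0=S P1=S P2=I  mem[L0]=74
14. P1: load  L2  bus=[BusRd,Flush]  L2: P0=S P1=S P2=I  mem[L2]=81
15. P0: store L3 := 62  bus=[BusRdX]  L3: P0=M P1=I P2=I  mem[L3]=60
16. P1: load  L0  bus=[-]  L0: P0=S P1=S P2=I  mem[L0]=74
17. P1: load  L1  bus=[-]  L1: P0=I P1=M P2=I  mem[L1]=78

invalidations = 1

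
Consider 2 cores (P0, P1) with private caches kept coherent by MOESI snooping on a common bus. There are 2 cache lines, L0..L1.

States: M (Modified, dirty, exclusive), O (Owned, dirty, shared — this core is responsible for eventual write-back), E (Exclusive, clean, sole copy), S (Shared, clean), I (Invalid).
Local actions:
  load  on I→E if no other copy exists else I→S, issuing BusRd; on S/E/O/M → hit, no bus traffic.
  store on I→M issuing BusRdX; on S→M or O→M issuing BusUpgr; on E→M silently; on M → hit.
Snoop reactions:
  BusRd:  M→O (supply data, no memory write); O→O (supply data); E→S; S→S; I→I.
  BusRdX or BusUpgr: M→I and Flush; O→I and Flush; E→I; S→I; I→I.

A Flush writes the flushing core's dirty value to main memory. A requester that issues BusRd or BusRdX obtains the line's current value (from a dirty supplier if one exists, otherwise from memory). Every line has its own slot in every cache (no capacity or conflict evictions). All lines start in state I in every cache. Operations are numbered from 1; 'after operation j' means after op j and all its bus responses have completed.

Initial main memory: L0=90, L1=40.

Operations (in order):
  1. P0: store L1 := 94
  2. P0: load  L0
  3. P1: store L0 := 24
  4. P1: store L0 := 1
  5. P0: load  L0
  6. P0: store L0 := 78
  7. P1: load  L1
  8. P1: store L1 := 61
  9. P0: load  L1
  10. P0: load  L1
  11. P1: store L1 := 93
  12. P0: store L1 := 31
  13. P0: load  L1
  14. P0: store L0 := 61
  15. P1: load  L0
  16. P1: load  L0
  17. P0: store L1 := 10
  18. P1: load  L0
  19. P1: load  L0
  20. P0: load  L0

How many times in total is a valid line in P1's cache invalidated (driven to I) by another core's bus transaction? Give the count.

1. P0: store L1 := 94  bus=[BusRdX]  L1: P0=M P1=I  mem[L1]=40
2. P0: load  L0  bus=[BusRd]  L0: P0=E P1=I  mem[L0]=90
3. P1: store L0 := 24  bus=[BusRdX]  L0: P0=I P1=M  mem[L0]=90
4. P1: store L0 := 1  bus=[-]  L0: P0=I P1=M  mem[L0]=90
5. P0: load  L0  bus=[BusRd]  L0: P0=S P1=O  mem[L0]=90
6. P0: store L0 := 78  bus=[BusUpgr,Flush]  L0: P0=M P1=I  mem[L0]=1
7. P1: load  L1  bus=[BusRd]  L1: P0=O P1=S  mem[L1]=40
8. P1: store L1 := 61  bus=[BusUpgr,Flush]  L1: P0=I P1=M  mem[L1]=94
9. P0: load  L1  bus=[BusRd]  L1: P0=S P1=O  mem[L1]=94
10. P0: load  L1  bus=[-]  L1: P0=S P1=O  mem[L1]=94
11. P1: store L1 := 93  bus=[BusUpgr]  L1: P0=I P1=M  mem[L1]=94
12. P0: store L1 := 31  bus=[BusRdX,Flush]  L1: P0=M P1=I  mem[L1]=93
13. P0: load  L1  bus=[-]  L1: P0=M P1=I  mem[L1]=93
14. P0: store L0 := 61  bus=[-]  L0: P0=M P1=I  mem[L0]=1
15. P1: load  L0  bus=[BusRd]  L0: P0=O P1=S  mem[L0]=1
16. P1: load  L0  bus=[-]  L0: P0=O P1=S  mem[L0]=1
17. P0: store L1 := 10  bus=[-]  L1: P0=M P1=I  mem[L1]=93
18. P1: load  L0  bus=[-]  L0: P0=O P1=S  mem[L0]=1
19. P1: load  L0  bus=[-]  L0: P0=O P1=S  mem[L0]=1
20. P0: load  L0  bus=[-]  L0: P0=O P1=S  mem[L0]=1

invalidations = 2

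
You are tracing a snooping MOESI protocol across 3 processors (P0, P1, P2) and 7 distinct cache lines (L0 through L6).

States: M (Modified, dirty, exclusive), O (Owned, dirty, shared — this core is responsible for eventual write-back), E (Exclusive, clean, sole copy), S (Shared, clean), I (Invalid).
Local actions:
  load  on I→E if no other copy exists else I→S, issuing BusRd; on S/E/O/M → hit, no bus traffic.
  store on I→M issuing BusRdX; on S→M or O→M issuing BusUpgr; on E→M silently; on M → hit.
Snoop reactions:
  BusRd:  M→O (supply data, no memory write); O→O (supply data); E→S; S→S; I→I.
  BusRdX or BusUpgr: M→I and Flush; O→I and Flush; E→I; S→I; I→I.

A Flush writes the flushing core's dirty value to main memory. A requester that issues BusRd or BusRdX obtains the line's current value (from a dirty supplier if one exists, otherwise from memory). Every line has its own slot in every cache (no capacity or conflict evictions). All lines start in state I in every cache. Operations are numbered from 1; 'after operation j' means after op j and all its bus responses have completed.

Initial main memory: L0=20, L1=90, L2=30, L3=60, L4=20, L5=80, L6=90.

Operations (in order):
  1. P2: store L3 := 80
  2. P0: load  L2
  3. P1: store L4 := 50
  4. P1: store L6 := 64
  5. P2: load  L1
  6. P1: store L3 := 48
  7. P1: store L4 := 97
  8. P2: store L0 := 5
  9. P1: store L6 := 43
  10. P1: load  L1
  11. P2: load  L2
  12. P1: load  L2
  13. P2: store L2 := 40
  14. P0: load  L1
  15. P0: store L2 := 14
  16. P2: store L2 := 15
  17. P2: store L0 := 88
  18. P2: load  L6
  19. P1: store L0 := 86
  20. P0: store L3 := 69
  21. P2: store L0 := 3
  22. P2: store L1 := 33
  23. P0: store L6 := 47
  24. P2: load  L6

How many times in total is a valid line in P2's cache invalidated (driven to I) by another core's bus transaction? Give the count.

invalidations = 4

  op1 P2: store L3 := 80 → I/I/M on L3; bus BusRdX; mem=60
  op2 P0: load  L2 → E/I/I on L2; bus BusRd; mem=30
  op3 P1: store L4 := 50 → I/M/I on L4; bus BusRdX; mem=20
  op4 P1: store L6 := 64 → I/M/I on L6; bus BusRdX; mem=90
  op5 P2: load  L1 → I/I/E on L1; bus BusRd; mem=90
  op6 P1: store L3 := 48 → I/M/I on L3; bus BusRdX Flush; mem=80
  op7 P1: store L4 := 97 → I/M/I on L4; bus (none); mem=20
  op8 P2: store L0 := 5 → I/I/M on L0; bus BusRdX; mem=20
  op9 P1: store L6 := 43 → I/M/I on L6; bus (none); mem=90
  op10 P1: load  L1 → I/S/S on L1; bus BusRd; mem=90
  op11 P2: load  L2 → S/I/S on L2; bus BusRd; mem=30
  op12 P1: load  L2 → S/S/S on L2; bus BusRd; mem=30
  op13 P2: store L2 := 40 → I/I/M on L2; bus BusUpgr; mem=30
  op14 P0: load  L1 → S/S/S on L1; bus BusRd; mem=90
  op15 P0: store L2 := 14 → M/I/I on L2; bus BusRdX Flush; mem=40
  op16 P2: store L2 := 15 → I/I/M on L2; bus BusRdX Flush; mem=14
  op17 P2: store L0 := 88 → I/I/M on L0; bus (none); mem=20
  op18 P2: load  L6 → I/O/S on L6; bus BusRd; mem=90
  op19 P1: store L0 := 86 → I/M/I on L0; bus BusRdX Flush; mem=88
  op20 P0: store L3 := 69 → M/I/I on L3; bus BusRdX Flush; mem=48
  op21 P2: store L0 := 3 → I/I/M on L0; bus BusRdX Flush; mem=86
  op22 P2: store L1 := 33 → I/I/M on L1; bus BusUpgr; mem=90
  op23 P0: store L6 := 47 → M/I/I on L6; bus BusRdX Flush; mem=43
  op24 P2: load  L6 → O/I/S on L6; bus BusRd; mem=43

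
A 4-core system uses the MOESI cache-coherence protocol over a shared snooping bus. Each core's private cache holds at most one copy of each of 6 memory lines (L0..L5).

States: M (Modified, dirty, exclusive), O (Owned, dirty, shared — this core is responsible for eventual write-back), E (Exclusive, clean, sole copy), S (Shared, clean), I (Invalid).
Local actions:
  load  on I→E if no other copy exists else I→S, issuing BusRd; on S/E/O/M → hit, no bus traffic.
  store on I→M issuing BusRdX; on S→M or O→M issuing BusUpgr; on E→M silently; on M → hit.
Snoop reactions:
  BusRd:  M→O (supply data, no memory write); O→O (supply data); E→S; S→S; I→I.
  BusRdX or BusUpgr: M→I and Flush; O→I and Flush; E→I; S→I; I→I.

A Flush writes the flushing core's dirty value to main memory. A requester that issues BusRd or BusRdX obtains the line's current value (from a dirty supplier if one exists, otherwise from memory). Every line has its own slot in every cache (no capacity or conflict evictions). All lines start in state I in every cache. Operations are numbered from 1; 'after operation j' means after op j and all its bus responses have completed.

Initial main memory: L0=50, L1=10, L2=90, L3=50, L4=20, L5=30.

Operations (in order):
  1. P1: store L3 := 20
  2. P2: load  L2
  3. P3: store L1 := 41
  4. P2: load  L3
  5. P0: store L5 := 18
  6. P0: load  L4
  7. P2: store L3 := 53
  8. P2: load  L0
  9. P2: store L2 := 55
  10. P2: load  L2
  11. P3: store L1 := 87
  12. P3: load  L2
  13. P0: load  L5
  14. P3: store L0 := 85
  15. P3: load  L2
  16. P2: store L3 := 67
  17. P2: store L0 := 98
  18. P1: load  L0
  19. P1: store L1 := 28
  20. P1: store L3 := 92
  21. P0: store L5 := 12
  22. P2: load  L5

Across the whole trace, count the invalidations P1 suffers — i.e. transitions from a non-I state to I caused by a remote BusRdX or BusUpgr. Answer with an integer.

[1] P1: store L3 := 20 | P0:I, P1:M(20), P2:I, P3:I | bus: BusRdX
[2] P2: load  L2 | P0:I, P1:I, P2:E(90), P3:I | bus: BusRd
[3] P3: store L1 := 41 | P0:I, P1:I, P2:I, P3:M(41) | bus: BusRdX
[4] P2: load  L3 | P0:I, P1:O(20), P2:S(20), P3:I | bus: BusRd
[5] P0: store L5 := 18 | P0:M(18), P1:I, P2:I, P3:I | bus: BusRdX
[6] P0: load  L4 | P0:E(20), P1:I, P2:I, P3:I | bus: BusRd
[7] P2: store L3 := 53 | P0:I, P1:I, P2:M(53), P3:I | bus: BusUpgr,Flush
[8] P2: load  L0 | P0:I, P1:I, P2:E(50), P3:I | bus: BusRd
[9] P2: store L2 := 55 | P0:I, P1:I, P2:M(55), P3:I | bus: none
[10] P2: load  L2 | P0:I, P1:I, P2:M(55), P3:I | bus: none
[11] P3: store L1 := 87 | P0:I, P1:I, P2:I, P3:M(87) | bus: none
[12] P3: load  L2 | P0:I, P1:I, P2:O(55), P3:S(55) | bus: BusRd
[13] P0: load  L5 | P0:M(18), P1:I, P2:I, P3:I | bus: none
[14] P3: store L0 := 85 | P0:I, P1:I, P2:I, P3:M(85) | bus: BusRdX
[15] P3: load  L2 | P0:I, P1:I, P2:O(55), P3:S(55) | bus: none
[16] P2: store L3 := 67 | P0:I, P1:I, P2:M(67), P3:I | bus: none
[17] P2: store L0 := 98 | P0:I, P1:I, P2:M(98), P3:I | bus: BusRdX,Flush
[18] P1: load  L0 | P0:I, P1:S(98), P2:O(98), P3:I | bus: BusRd
[19] P1: store L1 := 28 | P0:I, P1:M(28), P2:I, P3:I | bus: BusRdX,Flush
[20] P1: store L3 := 92 | P0:I, P1:M(92), P2:I, P3:I | bus: BusRdX,Flush
[21] P0: store L5 := 12 | P0:M(12), P1:I, P2:I, P3:I | bus: none
[22] P2: load  L5 | P0:O(12), P1:I, P2:S(12), P3:I | bus: BusRd

invalidations = 1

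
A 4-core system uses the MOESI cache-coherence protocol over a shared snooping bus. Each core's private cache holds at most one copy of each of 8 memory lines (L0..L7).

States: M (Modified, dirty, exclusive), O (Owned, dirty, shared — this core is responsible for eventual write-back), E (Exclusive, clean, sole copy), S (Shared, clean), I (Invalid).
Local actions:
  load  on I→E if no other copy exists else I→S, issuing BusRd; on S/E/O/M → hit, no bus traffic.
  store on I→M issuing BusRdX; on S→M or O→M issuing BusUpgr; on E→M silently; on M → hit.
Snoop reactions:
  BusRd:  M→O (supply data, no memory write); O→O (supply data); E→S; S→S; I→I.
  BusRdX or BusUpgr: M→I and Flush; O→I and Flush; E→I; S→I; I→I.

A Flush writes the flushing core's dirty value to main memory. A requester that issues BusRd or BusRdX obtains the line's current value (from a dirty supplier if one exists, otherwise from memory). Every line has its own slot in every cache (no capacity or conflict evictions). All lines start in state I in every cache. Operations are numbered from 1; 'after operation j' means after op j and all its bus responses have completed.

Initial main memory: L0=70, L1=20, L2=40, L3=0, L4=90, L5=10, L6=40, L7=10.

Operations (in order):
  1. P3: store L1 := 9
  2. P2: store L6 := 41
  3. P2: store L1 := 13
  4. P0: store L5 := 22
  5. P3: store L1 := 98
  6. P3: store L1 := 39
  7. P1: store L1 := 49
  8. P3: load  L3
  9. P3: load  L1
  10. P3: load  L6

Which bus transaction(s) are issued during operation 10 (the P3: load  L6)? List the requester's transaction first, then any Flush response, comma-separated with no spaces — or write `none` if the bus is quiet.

bus = BusRd

  op1 P3: store L1 := 9 → I/I/I/M on L1; bus BusRdX; mem=20
  op2 P2: store L6 := 41 → I/I/M/I on L6; bus BusRdX; mem=40
  op3 P2: store L1 := 13 → I/I/M/I on L1; bus BusRdX Flush; mem=9
  op4 P0: store L5 := 22 → M/I/I/I on L5; bus BusRdX; mem=10
  op5 P3: store L1 := 98 → I/I/I/M on L1; bus BusRdX Flush; mem=13
  op6 P3: store L1 := 39 → I/I/I/M on L1; bus (none); mem=13
  op7 P1: store L1 := 49 → I/M/I/I on L1; bus BusRdX Flush; mem=39
  op8 P3: load  L3 → I/I/I/E on L3; bus BusRd; mem=0
  op9 P3: load  L1 → I/O/I/S on L1; bus BusRd; mem=39
  op10 P3: load  L6 → I/I/O/S on L6; bus BusRd; mem=40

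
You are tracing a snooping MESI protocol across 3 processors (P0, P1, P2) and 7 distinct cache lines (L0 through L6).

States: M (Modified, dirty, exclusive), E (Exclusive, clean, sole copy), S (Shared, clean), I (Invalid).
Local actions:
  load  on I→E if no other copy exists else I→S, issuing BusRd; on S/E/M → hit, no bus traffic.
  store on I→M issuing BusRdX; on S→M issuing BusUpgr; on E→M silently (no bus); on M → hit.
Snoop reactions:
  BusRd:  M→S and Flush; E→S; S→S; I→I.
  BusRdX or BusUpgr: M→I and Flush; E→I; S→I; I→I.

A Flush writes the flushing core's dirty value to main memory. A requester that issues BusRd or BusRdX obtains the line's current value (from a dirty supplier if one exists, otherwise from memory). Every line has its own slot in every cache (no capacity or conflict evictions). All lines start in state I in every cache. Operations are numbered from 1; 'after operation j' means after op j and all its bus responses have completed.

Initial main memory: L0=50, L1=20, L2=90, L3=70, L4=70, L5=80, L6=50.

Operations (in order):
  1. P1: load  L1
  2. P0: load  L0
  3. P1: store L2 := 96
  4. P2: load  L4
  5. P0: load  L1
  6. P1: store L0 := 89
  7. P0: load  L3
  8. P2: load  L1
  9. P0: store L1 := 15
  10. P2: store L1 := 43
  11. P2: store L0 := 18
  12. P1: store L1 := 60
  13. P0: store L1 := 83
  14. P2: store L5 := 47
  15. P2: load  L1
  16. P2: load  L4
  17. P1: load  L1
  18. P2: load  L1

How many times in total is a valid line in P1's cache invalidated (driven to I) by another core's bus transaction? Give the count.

step 1: P1: load  L1  ⟶  IEI  (L1)  txn=BusRd  M[L1]=20
step 2: P0: load  L0  ⟶  EII  (L0)  txn=BusRd  M[L0]=50
step 3: P1: store L2 := 96  ⟶  IMI  (L2)  txn=BusRdX  M[L2]=90
step 4: P2: load  L4  ⟶  IIE  (L4)  txn=BusRd  M[L4]=70
step 5: P0: load  L1  ⟶  SSI  (L1)  txn=BusRd  M[L1]=20
step 6: P1: store L0 := 89  ⟶  IMI  (L0)  txn=BusRdX  M[L0]=50
step 7: P0: load  L3  ⟶  EII  (L3)  txn=BusRd  M[L3]=70
step 8: P2: load  L1  ⟶  SSS  (L1)  txn=BusRd  M[L1]=20
step 9: P0: store L1 := 15  ⟶  MII  (L1)  txn=BusUpgr  M[L1]=20
step 10: P2: store L1 := 43  ⟶  IIM  (L1)  txn=BusRdX+Flush  M[L1]=15
step 11: P2: store L0 := 18  ⟶  IIM  (L0)  txn=BusRdX+Flush  M[L0]=89
step 12: P1: store L1 := 60  ⟶  IMI  (L1)  txn=BusRdX+Flush  M[L1]=43
step 13: P0: store L1 := 83  ⟶  MII  (L1)  txn=BusRdX+Flush  M[L1]=60
step 14: P2: store L5 := 47  ⟶  IIM  (L5)  txn=BusRdX  M[L5]=80
step 15: P2: load  L1  ⟶  SIS  (L1)  txn=BusRd+Flush  M[L1]=83
step 16: P2: load  L4  ⟶  IIE  (L4)  txn=∅  M[L4]=70
step 17: P1: load  L1  ⟶  SSS  (L1)  txn=BusRd  M[L1]=83
step 18: P2: load  L1  ⟶  SSS  (L1)  txn=∅  M[L1]=83

invalidations = 3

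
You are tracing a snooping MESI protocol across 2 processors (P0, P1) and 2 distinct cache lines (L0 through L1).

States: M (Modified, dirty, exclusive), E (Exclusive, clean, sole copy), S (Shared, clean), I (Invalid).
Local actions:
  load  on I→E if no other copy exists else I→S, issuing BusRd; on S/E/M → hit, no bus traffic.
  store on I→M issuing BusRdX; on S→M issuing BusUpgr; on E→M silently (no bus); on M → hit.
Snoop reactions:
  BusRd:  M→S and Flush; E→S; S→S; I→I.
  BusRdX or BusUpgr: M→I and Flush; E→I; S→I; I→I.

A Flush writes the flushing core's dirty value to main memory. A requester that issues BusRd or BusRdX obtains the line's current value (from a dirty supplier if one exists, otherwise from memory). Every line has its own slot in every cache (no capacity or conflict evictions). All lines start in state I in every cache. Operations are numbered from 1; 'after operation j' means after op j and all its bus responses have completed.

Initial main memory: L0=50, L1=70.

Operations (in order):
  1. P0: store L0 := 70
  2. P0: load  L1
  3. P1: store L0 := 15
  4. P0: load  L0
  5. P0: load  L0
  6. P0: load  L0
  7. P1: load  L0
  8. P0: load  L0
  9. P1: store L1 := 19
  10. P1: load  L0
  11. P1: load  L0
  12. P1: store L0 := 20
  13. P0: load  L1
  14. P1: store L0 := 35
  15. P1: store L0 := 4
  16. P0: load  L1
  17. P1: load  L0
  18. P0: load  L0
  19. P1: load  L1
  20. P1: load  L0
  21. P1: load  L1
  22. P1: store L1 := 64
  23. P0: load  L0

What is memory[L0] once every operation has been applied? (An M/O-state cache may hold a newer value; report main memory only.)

memory[L0] = 4

step 1: P0: store L0 := 70  ⟶  MI  (L0)  txn=BusRdX  M[L0]=50
step 2: P0: load  L1  ⟶  EI  (L1)  txn=BusRd  M[L1]=70
step 3: P1: store L0 := 15  ⟶  IM  (L0)  txn=BusRdX+Flush  M[L0]=70
step 4: P0: load  L0  ⟶  SS  (L0)  txn=BusRd+Flush  M[L0]=15
step 5: P0: load  L0  ⟶  SS  (L0)  txn=∅  M[L0]=15
step 6: P0: load  L0  ⟶  SS  (L0)  txn=∅  M[L0]=15
step 7: P1: load  L0  ⟶  SS  (L0)  txn=∅  M[L0]=15
step 8: P0: load  L0  ⟶  SS  (L0)  txn=∅  M[L0]=15
step 9: P1: store L1 := 19  ⟶  IM  (L1)  txn=BusRdX  M[L1]=70
step 10: P1: load  L0  ⟶  SS  (L0)  txn=∅  M[L0]=15
step 11: P1: load  L0  ⟶  SS  (L0)  txn=∅  M[L0]=15
step 12: P1: store L0 := 20  ⟶  IM  (L0)  txn=BusUpgr  M[L0]=15
step 13: P0: load  L1  ⟶  SS  (L1)  txn=BusRd+Flush  M[L1]=19
step 14: P1: store L0 := 35  ⟶  IM  (L0)  txn=∅  M[L0]=15
step 15: P1: store L0 := 4  ⟶  IM  (L0)  txn=∅  M[L0]=15
step 16: P0: load  L1  ⟶  SS  (L1)  txn=∅  M[L1]=19
step 17: P1: load  L0  ⟶  IM  (L0)  txn=∅  M[L0]=15
step 18: P0: load  L0  ⟶  SS  (L0)  txn=BusRd+Flush  M[L0]=4
step 19: P1: load  L1  ⟶  SS  (L1)  txn=∅  M[L1]=19
step 20: P1: load  L0  ⟶  SS  (L0)  txn=∅  M[L0]=4
step 21: P1: load  L1  ⟶  SS  (L1)  txn=∅  M[L1]=19
step 22: P1: store L1 := 64  ⟶  IM  (L1)  txn=BusUpgr  M[L1]=19
step 23: P0: load  L0  ⟶  SS  (L0)  txn=∅  M[L0]=4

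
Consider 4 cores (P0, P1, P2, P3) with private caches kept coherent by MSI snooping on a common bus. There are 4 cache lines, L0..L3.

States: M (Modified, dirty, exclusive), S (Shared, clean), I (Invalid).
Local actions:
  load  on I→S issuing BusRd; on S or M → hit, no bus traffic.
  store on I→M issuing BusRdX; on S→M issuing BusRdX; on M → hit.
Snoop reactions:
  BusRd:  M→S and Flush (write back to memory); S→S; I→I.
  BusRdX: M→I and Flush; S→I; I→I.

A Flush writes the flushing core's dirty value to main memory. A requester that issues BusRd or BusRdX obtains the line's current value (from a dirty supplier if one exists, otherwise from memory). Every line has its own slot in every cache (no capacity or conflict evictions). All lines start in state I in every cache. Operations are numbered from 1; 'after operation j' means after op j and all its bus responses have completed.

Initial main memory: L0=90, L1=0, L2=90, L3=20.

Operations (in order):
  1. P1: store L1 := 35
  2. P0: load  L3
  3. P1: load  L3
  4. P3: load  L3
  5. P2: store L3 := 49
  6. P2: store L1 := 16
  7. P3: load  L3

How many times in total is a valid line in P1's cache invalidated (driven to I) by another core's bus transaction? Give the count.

step 1: P1: store L1 := 35  ⟶  IMII  (L1)  txn=BusRdX  M[L1]=0
step 2: P0: load  L3  ⟶  SIII  (L3)  txn=BusRd  M[L3]=20
step 3: P1: load  L3  ⟶  SSII  (L3)  txn=BusRd  M[L3]=20
step 4: P3: load  L3  ⟶  SSIS  (L3)  txn=BusRd  M[L3]=20
step 5: P2: store L3 := 49  ⟶  IIMI  (L3)  txn=BusRdX  M[L3]=20
step 6: P2: store L1 := 16  ⟶  IIMI  (L1)  txn=BusRdX+Flush  M[L1]=35
step 7: P3: load  L3  ⟶  IISS  (L3)  txn=BusRd+Flush  M[L3]=49

invalidations = 2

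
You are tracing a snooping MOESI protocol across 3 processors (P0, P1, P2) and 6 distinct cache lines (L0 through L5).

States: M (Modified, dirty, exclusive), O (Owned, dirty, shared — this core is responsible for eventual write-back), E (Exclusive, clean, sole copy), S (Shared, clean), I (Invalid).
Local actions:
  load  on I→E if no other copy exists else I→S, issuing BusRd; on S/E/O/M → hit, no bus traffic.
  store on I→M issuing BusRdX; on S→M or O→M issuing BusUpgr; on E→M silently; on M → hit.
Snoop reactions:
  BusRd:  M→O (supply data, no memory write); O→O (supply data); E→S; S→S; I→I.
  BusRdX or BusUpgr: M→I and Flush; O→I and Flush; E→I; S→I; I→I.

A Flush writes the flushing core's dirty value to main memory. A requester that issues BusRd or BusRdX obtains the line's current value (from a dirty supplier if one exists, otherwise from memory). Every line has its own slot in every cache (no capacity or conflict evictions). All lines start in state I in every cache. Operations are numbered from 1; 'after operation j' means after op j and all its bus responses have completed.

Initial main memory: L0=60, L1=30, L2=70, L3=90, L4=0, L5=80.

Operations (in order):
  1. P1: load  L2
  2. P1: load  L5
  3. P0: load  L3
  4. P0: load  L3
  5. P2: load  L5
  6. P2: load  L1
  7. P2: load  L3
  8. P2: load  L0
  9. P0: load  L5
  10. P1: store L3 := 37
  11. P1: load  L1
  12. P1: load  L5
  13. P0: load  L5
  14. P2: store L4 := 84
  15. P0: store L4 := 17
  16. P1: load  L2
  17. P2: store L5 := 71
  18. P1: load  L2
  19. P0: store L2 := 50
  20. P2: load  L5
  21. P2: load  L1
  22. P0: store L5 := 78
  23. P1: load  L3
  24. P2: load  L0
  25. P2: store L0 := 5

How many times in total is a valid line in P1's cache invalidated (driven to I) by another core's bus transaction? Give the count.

1. P1: load  L2  bus=[BusRd]  L2: P0=I P1=E P2=I  mem[L2]=70
2. P1: load  L5  bus=[BusRd]  L5: P0=I P1=E P2=I  mem[L5]=80
3. P0: load  L3  bus=[BusRd]  L3: P0=E P1=I P2=I  mem[L3]=90
4. P0: load  L3  bus=[-]  L3: P0=E P1=I P2=I  mem[L3]=90
5. P2: load  L5  bus=[BusRd]  L5: P0=I P1=S P2=S  mem[L5]=80
6. P2: load  L1  bus=[BusRd]  L1: P0=I P1=I P2=E  mem[L1]=30
7. P2: load  L3  bus=[BusRd]  L3: P0=S P1=I P2=S  mem[L3]=90
8. P2: load  L0  bus=[BusRd]  L0: P0=I P1=I P2=E  mem[L0]=60
9. P0: load  L5  bus=[BusRd]  L5: P0=S P1=S P2=S  mem[L5]=80
10. P1: store L3 := 37  bus=[BusRdX]  L3: P0=I P1=M P2=I  mem[L3]=90
11. P1: load  L1  bus=[BusRd]  L1: P0=I P1=S P2=S  mem[L1]=30
12. P1: load  L5  bus=[-]  L5: P0=S P1=S P2=S  mem[L5]=80
13. P0: load  L5  bus=[-]  L5: P0=S P1=S P2=S  mem[L5]=80
14. P2: store L4 := 84  bus=[BusRdX]  L4: P0=I P1=I P2=M  mem[L4]=0
15. P0: store L4 := 17  bus=[BusRdX,Flush]  L4: P0=M P1=I P2=I  mem[L4]=84
16. P1: load  L2  bus=[-]  L2: P0=I P1=E P2=I  mem[L2]=70
17. P2: store L5 := 71  bus=[BusUpgr]  L5: P0=I P1=I P2=M  mem[L5]=80
18. P1: load  L2  bus=[-]  L2: P0=I P1=E P2=I  mem[L2]=70
19. P0: store L2 := 50  bus=[BusRdX]  L2: P0=M P1=I P2=I  mem[L2]=70
20. P2: load  L5  bus=[-]  L5: P0=I P1=I P2=M  mem[L5]=80
21. P2: load  L1  bus=[-]  L1: P0=I P1=S P2=S  mem[L1]=30
22. P0: store L5 := 78  bus=[BusRdX,Flush]  L5: P0=M P1=I P2=I  mem[L5]=71
23. P1: load  L3  bus=[-]  L3: P0=I P1=M P2=I  mem[L3]=90
24. P2: load  L0  bus=[-]  L0: P0=I P1=I P2=E  mem[L0]=60
25. P2: store L0 := 5  bus=[-]  L0: P0=I P1=I P2=M  mem[L0]=60

invalidations = 2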